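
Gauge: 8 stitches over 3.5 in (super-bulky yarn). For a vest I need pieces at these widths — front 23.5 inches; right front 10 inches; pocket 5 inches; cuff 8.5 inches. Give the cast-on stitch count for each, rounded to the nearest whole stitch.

Rate = 8/3.5 = 2.286 sts per in.
front: 23.5 × 2.286 = 53.71 → 54.
right front: 10 × 2.286 = 22.86 → 23.
pocket: 5 × 2.286 = 11.43 → 11.
cuff: 8.5 × 2.286 = 19.43 → 19.

front 54; right front 23; pocket 11; cuff 19.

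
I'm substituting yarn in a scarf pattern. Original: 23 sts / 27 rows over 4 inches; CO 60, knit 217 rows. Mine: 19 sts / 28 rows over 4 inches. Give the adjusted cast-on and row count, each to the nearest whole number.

Stitches: 60 × 19/23 = 49.57 → 50.
Rows: 217 × 28/27 = 225.04 → 225.

Cast on 50 stitches; work 225 rows.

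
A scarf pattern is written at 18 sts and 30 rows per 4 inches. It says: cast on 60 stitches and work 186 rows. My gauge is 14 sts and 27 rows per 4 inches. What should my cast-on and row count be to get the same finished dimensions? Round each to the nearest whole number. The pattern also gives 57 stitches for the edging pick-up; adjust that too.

Stitches: 60 × 14/18 = 46.67 → 47.
Rows: 186 × 27/30 = 167.40 → 167.
edging pick-up: 57 × 14/18 = 44.33 → 44.

Cast on 47 stitches; work 167 rows; edging pick-up 44 stitches.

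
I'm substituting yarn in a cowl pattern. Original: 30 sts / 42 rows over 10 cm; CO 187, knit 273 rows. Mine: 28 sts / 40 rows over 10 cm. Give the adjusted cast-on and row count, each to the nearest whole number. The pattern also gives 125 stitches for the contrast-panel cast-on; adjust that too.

Stitches: 187 × 28/30 = 174.53 → 175.
Rows: 273 × 40/42 = 260.00 → 260.
contrast-panel cast-on: 125 × 28/30 = 116.67 → 117.

Cast on 175 stitches; work 260 rows; contrast-panel cast-on 117 stitches.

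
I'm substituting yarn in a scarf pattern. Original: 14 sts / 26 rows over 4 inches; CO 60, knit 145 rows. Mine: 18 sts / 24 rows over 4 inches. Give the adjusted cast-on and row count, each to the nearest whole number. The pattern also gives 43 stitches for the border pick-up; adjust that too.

Cast on 77 stitches; work 134 rows; border pick-up 55 stitches.

Stitches: 60 × 18/14 = 77.14 → 77.
Rows: 145 × 24/26 = 133.85 → 134.
border pick-up: 43 × 18/14 = 55.29 → 55.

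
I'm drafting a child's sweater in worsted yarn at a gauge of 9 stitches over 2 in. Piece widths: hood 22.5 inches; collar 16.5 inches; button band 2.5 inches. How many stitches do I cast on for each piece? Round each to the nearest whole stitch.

hood 101; collar 74; button band 11.

Rate = 9/2 = 4.5 sts per in.
hood: 22.5 × 4.5 = 101.25 → 101.
collar: 16.5 × 4.5 = 74.25 → 74.
button band: 2.5 × 4.5 = 11.25 → 11.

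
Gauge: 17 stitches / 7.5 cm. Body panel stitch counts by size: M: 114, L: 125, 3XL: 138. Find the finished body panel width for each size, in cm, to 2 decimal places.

M 50.29 cm; L 55.15 cm; 3XL 60.88 cm.

17/7.5 = 2.267 sts per cm.
M: 114 / 2.267 = 50.294 → 50.29 cm.
L: 125 / 2.267 = 55.147 → 55.15 cm.
3XL: 138 / 2.267 = 60.882 → 60.88 cm.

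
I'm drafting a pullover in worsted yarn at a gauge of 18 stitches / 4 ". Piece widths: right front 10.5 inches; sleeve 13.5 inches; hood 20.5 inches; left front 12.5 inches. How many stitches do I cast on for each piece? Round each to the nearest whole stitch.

Rate = 18/4 = 4.5 sts per in.
right front: 10.5 × 4.5 = 47.25 → 47.
sleeve: 13.5 × 4.5 = 60.75 → 61.
hood: 20.5 × 4.5 = 92.25 → 92.
left front: 12.5 × 4.5 = 56.25 → 56.

right front 47; sleeve 61; hood 92; left front 56.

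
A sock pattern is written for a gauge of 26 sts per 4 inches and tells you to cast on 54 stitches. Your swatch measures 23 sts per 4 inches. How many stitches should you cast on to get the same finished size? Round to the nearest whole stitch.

48 stitches.

Scale factor = 23 / 26 = 0.885.
54 × 23 / 26 = 47.77 sts.
→ 48 sts.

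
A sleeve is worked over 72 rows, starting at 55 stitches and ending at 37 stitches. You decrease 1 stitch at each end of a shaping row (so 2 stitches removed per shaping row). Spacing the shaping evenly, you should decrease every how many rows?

Decrease every 8th row.

Stitches to remove: |37 − 55| = 18.
Shaping rows needed: 18 / 2 = 9.
72 rows / 9 = every 8 rows.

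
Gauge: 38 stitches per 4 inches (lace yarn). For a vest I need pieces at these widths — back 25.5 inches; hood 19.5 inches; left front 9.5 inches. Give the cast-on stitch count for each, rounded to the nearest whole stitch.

back 242; hood 185; left front 90.

Rate = 38/4 = 9.5 sts per in.
back: 25.5 × 9.5 = 242.25 → 242.
hood: 19.5 × 9.5 = 185.25 → 185.
left front: 9.5 × 9.5 = 90.25 → 90.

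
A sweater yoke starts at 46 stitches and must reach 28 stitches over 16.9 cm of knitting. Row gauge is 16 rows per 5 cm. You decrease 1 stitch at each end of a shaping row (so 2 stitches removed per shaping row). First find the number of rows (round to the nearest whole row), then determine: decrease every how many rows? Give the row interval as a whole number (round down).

Rows = 16.9 × 3.2 = 54.1 → 54 rows.
Stitches to remove: 18 → 9 shaping rows (at 2 st each).
54 / 9 = 6.00 → every 6 rows.

Decrease every 6th row.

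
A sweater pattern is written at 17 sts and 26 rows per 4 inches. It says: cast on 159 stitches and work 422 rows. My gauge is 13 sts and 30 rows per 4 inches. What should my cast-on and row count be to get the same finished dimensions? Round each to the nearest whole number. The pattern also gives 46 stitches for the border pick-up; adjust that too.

Stitches: 159 × 13/17 = 121.59 → 122.
Rows: 422 × 30/26 = 486.92 → 487.
border pick-up: 46 × 13/17 = 35.18 → 35.

Cast on 122 stitches; work 487 rows; border pick-up 35 stitches.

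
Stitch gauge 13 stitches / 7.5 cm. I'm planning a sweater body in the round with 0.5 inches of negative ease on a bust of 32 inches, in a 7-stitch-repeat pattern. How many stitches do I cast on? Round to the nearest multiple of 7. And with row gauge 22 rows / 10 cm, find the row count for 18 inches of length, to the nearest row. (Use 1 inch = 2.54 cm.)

Finished = 32 − 0.5 = 31.5 inches.
31.5 inches × 2.54 = 80.01 cm.
13/7.5 = 1.733 sts per cm; 80.01 × 1.733 = 138.68 sts.
Nearest multiple of 7 → 140.
18 inches = 45.72 cm; × 2.2 = 100.58 → 101 rows.

Cast on 140 stitches; work 101 rows.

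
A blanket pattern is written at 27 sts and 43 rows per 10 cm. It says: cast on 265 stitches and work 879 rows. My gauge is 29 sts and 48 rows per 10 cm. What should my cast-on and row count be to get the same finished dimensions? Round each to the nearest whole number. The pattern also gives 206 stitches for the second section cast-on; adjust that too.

Cast on 285 stitches; work 981 rows; second section cast-on 221 stitches.

Stitches: 265 × 29/27 = 284.63 → 285.
Rows: 879 × 48/43 = 981.21 → 981.
second section cast-on: 206 × 29/27 = 221.26 → 221.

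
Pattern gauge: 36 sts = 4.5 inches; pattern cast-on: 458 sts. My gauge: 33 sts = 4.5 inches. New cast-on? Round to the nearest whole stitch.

Cast on 420 stitches.

Scale factor = 33 / 36 = 0.917.
458 × 33 / 36 = 419.83 sts.
→ 420 sts.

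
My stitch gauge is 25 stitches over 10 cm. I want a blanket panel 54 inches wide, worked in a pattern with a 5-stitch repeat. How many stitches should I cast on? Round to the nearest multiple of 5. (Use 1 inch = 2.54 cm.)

54 in = 54 × 2.54 = 137.16 cm.
25 / 10 = 2.5 sts/cm.
137.16 × 2.5 = 342.90 sts.
→ 345.

345 stitches.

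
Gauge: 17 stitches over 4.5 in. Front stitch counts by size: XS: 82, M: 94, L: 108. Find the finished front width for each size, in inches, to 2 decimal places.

17/4.5 = 3.778 sts per in.
XS: 82 / 3.778 = 21.706 → 21.71 in.
M: 94 / 3.778 = 24.882 → 24.88 in.
L: 108 / 3.778 = 28.588 → 28.59 in.

XS 21.71 inches; M 24.88 inches; L 28.59 inches.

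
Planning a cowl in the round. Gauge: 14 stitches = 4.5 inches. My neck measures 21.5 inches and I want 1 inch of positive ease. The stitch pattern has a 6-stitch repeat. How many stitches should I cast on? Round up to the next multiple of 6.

Finished = 21.5 + 1 = 22.5 inches.
14 / 4.5 = 3.111 sts/in.
22.5 × 3.111 = 70.00 sts.
Next multiple of 6: 72.

72 stitches.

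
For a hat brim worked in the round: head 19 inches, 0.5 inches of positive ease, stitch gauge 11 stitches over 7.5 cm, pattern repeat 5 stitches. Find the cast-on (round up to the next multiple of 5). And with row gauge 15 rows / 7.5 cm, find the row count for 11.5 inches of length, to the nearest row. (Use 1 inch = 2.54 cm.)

Finished = 19 + 0.5 = 19.5 inches.
19.5 inches × 2.54 = 49.53 cm.
11/7.5 = 1.467 sts per cm; 49.53 × 1.467 = 72.64 sts.
Next multiple of 5 → 75.
11.5 inches = 29.21 cm; × 2 = 58.42 → 58 rows.

Cast on 75 stitches; work 58 rows.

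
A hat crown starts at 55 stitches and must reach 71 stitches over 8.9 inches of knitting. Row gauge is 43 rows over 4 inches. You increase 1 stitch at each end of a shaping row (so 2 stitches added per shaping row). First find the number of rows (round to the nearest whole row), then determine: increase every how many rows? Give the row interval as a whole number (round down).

Rows = 8.9 × 10.75 = 95.7 → 96 rows.
Stitches to add: 16 → 8 shaping rows (at 2 st each).
96 / 8 = 12.00 → every 12 rows.

Increase every 12th row.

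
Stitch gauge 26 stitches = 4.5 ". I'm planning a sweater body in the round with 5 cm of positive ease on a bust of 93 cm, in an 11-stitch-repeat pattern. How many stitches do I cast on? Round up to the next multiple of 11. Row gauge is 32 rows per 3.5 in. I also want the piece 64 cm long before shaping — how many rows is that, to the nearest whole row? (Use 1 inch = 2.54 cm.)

Finished = 93 + 5 = 98 cm.
98 cm × 1/2.54 = 38.58 inches.
26/4.5 = 5.778 sts per in; 38.58 × 5.778 = 222.92 sts.
Next multiple of 11 → 231.
64 cm = 25.20 inches; × 9.143 = 230.37 → 230 rows.

Cast on 231 stitches; work 230 rows.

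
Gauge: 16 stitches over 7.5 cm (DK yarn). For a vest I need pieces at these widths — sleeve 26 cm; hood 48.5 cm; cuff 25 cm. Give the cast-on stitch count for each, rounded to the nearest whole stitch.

Rate = 16/7.5 = 2.133 sts per cm.
sleeve: 26 × 2.133 = 55.47 → 55.
hood: 48.5 × 2.133 = 103.47 → 103.
cuff: 25 × 2.133 = 53.33 → 53.

sleeve 55; hood 103; cuff 53.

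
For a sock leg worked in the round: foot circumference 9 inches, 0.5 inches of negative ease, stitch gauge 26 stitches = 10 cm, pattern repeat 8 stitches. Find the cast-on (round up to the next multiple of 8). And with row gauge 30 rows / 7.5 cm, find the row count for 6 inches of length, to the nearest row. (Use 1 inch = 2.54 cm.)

Cast on 64 stitches; work 61 rows.

Finished = 9 − 0.5 = 8.5 inches.
8.5 inches × 2.54 = 21.59 cm.
26/10 = 2.6 sts per cm; 21.59 × 2.6 = 56.13 sts.
Next multiple of 8 → 64.
6 inches = 15.24 cm; × 4 = 60.96 → 61 rows.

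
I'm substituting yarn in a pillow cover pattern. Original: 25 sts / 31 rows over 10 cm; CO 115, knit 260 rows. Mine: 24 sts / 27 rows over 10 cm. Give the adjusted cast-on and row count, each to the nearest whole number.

Cast on 110 stitches; work 226 rows.

Stitches: 115 × 24/25 = 110.40 → 110.
Rows: 260 × 27/31 = 226.45 → 226.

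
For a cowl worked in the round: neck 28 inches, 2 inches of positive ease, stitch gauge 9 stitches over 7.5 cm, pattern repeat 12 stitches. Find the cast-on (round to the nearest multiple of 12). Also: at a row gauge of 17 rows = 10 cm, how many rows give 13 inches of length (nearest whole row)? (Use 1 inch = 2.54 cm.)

Finished = 28 + 2 = 30 inches.
30 inches × 2.54 = 76.20 cm.
9/7.5 = 1.2 sts per cm; 76.20 × 1.2 = 91.44 sts.
Nearest multiple of 12 → 96.
13 inches = 33.02 cm; × 1.7 = 56.13 → 56 rows.

Cast on 96 stitches; work 56 rows.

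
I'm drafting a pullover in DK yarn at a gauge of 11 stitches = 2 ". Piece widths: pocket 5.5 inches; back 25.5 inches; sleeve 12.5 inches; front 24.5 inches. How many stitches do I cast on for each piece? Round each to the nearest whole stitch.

pocket 30; back 140; sleeve 69; front 135.

Rate = 11/2 = 5.5 sts per in.
pocket: 5.5 × 5.5 = 30.25 → 30.
back: 25.5 × 5.5 = 140.25 → 140.
sleeve: 12.5 × 5.5 = 68.75 → 69.
front: 24.5 × 5.5 = 134.75 → 135.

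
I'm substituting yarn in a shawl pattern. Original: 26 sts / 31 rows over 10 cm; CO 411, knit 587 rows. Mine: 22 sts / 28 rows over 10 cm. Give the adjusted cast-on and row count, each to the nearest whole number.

Cast on 348 stitches; work 530 rows.

Stitches: 411 × 22/26 = 347.77 → 348.
Rows: 587 × 28/31 = 530.19 → 530.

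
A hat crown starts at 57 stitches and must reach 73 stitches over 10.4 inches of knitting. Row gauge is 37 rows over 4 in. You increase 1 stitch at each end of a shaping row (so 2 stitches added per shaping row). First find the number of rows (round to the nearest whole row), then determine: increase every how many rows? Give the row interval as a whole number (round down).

Increase every 12th row.

Rows = 10.4 × 9.25 = 96.2 → 96 rows.
Stitches to add: 16 → 8 shaping rows (at 2 st each).
96 / 8 = 12.00 → every 12 rows.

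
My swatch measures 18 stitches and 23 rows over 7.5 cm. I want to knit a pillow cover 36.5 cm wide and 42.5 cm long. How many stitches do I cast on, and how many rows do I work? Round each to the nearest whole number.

Stitch gauge = 18/7.5 = 2.4 sts/cm; 36.5 × 2.4 = 87.60 → 88 sts.
Row gauge = 23/7.5 = 3.067 rows/cm; 42.5 × 3.067 = 130.33 → 130 rows.

Cast on 88 stitches and work 130 rows.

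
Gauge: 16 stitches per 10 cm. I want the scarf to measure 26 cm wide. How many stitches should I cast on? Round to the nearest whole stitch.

16 stitches / 10 cm = 1.6 stitches per cm.
26 × 1.6 = 41.60 stitches.
Round to nearest → 42.

42 stitches.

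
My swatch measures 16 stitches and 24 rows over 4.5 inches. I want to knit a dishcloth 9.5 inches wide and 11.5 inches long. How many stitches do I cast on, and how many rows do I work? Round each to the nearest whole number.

Cast on 34 stitches and work 61 rows.

Stitch gauge = 16/4.5 = 3.556 sts/in; 9.5 × 3.556 = 33.78 → 34 sts.
Row gauge = 24/4.5 = 5.333 rows/in; 11.5 × 5.333 = 61.33 → 61 rows.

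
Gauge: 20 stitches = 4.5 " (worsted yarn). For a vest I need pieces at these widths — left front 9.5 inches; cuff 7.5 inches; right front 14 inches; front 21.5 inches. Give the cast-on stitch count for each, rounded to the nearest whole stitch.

Rate = 20/4.5 = 4.444 sts per in.
left front: 9.5 × 4.444 = 42.22 → 42.
cuff: 7.5 × 4.444 = 33.33 → 33.
right front: 14 × 4.444 = 62.22 → 62.
front: 21.5 × 4.444 = 95.56 → 96.

left front 42; cuff 33; right front 62; front 96.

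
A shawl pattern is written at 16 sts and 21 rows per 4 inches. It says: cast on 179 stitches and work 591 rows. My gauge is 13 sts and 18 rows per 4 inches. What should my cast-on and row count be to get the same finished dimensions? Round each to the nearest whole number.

Cast on 145 stitches; work 507 rows.

Stitches: 179 × 13/16 = 145.44 → 145.
Rows: 591 × 18/21 = 506.57 → 507.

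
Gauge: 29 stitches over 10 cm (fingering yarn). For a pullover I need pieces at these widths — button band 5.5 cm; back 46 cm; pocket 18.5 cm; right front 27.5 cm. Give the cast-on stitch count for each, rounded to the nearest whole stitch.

Rate = 29/10 = 2.9 sts per cm.
button band: 5.5 × 2.9 = 15.95 → 16.
back: 46 × 2.9 = 133.40 → 133.
pocket: 18.5 × 2.9 = 53.65 → 54.
right front: 27.5 × 2.9 = 79.75 → 80.

button band 16; back 133; pocket 54; right front 80.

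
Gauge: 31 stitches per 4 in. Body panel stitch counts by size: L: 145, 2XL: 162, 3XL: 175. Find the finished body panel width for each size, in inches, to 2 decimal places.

L 18.71 inches; 2XL 20.90 inches; 3XL 22.58 inches.

31/4 = 7.75 sts per in.
L: 145 / 7.75 = 18.710 → 18.71 in.
2XL: 162 / 7.75 = 20.903 → 20.90 in.
3XL: 175 / 7.75 = 22.581 → 22.58 in.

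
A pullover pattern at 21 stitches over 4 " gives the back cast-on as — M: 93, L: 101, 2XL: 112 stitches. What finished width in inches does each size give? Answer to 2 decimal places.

M 17.71 inches; L 19.24 inches; 2XL 21.33 inches.

21/4 = 5.25 sts per in.
M: 93 / 5.25 = 17.714 → 17.71 in.
L: 101 / 5.25 = 19.238 → 19.24 in.
2XL: 112 / 5.25 = 21.333 → 21.33 in.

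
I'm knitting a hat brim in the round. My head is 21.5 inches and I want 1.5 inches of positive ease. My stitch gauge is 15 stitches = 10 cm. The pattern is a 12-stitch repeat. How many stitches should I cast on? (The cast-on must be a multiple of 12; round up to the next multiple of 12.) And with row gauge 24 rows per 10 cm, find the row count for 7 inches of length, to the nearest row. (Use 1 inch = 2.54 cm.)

Cast on 96 stitches; work 43 rows.

Finished = 21.5 + 1.5 = 23 inches.
23 inches × 2.54 = 58.42 cm.
15/10 = 1.5 sts per cm; 58.42 × 1.5 = 87.63 sts.
Next multiple of 12 → 96.
7 inches = 17.78 cm; × 2.4 = 42.67 → 43 rows.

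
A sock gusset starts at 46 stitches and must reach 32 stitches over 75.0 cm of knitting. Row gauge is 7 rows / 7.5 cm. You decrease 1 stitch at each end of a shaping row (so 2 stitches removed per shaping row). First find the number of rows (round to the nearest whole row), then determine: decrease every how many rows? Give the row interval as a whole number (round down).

Decrease every 10th row.

Rows = 75.0 × 0.933 = 70.0 → 70 rows.
Stitches to remove: 14 → 7 shaping rows (at 2 st each).
70 / 7 = 10.00 → every 10 rows.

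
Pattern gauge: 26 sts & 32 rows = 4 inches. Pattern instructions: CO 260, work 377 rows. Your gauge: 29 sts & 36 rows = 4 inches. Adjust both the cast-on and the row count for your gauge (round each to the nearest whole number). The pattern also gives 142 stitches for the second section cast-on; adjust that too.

Stitches: 260 × 29/26 = 290.00 → 290.
Rows: 377 × 36/32 = 424.12 → 424.
second section cast-on: 142 × 29/26 = 158.38 → 158.

Cast on 290 stitches; work 424 rows; second section cast-on 158 stitches.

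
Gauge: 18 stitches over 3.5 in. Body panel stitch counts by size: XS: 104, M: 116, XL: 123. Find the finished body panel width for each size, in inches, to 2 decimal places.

XS 20.22 inches; M 22.56 inches; XL 23.92 inches.

18/3.5 = 5.143 sts per in.
XS: 104 / 5.143 = 20.222 → 20.22 in.
M: 116 / 5.143 = 22.556 → 22.56 in.
XL: 123 / 5.143 = 23.917 → 23.92 in.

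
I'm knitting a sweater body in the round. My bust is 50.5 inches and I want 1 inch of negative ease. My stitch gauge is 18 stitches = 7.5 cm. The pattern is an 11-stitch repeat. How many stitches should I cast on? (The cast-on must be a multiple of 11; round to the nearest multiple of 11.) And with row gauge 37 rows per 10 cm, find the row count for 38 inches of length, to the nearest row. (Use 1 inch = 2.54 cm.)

Cast on 297 stitches; work 357 rows.

Finished = 50.5 − 1 = 49.5 inches.
49.5 inches × 2.54 = 125.73 cm.
18/7.5 = 2.4 sts per cm; 125.73 × 2.4 = 301.75 sts.
Nearest multiple of 11 → 297.
38 inches = 96.52 cm; × 3.7 = 357.12 → 357 rows.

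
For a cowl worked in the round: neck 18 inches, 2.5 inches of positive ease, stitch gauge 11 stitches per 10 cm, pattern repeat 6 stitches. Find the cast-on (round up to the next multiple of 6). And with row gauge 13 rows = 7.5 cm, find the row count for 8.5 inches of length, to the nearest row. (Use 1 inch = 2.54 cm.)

Cast on 60 stitches; work 37 rows.

Finished = 18 + 2.5 = 20.5 inches.
20.5 inches × 2.54 = 52.07 cm.
11/10 = 1.1 sts per cm; 52.07 × 1.1 = 57.28 sts.
Next multiple of 6 → 60.
8.5 inches = 21.59 cm; × 1.733 = 37.42 → 37 rows.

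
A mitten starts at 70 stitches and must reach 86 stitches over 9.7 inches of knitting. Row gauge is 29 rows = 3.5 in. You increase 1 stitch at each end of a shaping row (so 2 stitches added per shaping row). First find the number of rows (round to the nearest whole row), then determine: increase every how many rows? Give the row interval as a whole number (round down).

Increase every 10th row.

Rows = 9.7 × 8.286 = 80.4 → 80 rows.
Stitches to add: 16 → 8 shaping rows (at 2 st each).
80 / 8 = 10.00 → every 10 rows.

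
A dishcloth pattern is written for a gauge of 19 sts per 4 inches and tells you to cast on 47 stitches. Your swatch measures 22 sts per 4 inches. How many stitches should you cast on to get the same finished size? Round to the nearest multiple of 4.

Scale factor = 22 / 19 = 1.158.
47 × 22 / 19 = 54.42 sts.
→ 56 sts.

56 stitches.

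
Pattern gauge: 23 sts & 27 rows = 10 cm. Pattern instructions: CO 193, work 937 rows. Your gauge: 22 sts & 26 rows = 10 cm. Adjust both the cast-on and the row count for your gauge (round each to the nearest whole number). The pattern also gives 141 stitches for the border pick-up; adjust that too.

Cast on 185 stitches; work 902 rows; border pick-up 135 stitches.

Stitches: 193 × 22/23 = 184.61 → 185.
Rows: 937 × 26/27 = 902.30 → 902.
border pick-up: 141 × 22/23 = 134.87 → 135.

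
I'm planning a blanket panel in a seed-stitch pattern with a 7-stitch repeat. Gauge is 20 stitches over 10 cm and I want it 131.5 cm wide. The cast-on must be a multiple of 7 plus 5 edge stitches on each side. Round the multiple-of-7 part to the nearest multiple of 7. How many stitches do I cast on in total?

20 / 10 = 2 sts per cm.
131.5 × 2 = 263.00 sts.
Less 10 edge sts → 253.00 for the repeat.
Nearest multiple of 7: 252.
Add back 10 edge sts → 262.

262 stitches.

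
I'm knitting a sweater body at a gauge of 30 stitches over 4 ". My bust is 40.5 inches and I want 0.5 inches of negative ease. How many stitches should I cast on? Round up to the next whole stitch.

300 stitches.

Finished = 40.5 − 0.5 = 40 in.
30 / 4 = 7.5 sts per inch.
40.00 × 7.5 = 300.00 sts.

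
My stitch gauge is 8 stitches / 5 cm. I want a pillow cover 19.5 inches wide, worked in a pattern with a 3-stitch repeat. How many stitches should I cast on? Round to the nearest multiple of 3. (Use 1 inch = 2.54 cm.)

19.5 in = 19.5 × 2.54 = 49.53 cm.
8 / 5 = 1.6 sts/cm.
49.53 × 1.6 = 79.25 sts.
→ 78.

CO 78 sts.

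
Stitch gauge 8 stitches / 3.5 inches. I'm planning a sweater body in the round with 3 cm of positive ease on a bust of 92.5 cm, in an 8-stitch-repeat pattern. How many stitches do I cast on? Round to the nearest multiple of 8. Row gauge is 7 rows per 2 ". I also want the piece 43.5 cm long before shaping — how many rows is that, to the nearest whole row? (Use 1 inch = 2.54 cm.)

Cast on 88 stitches; work 60 rows.

Finished = 92.5 + 3 = 95.5 cm.
95.5 cm × 1/2.54 = 37.60 inches.
8/3.5 = 2.286 sts per in; 37.60 × 2.286 = 85.94 sts.
Nearest multiple of 8 → 88.
43.5 cm = 17.13 inches; × 3.5 = 59.94 → 60 rows.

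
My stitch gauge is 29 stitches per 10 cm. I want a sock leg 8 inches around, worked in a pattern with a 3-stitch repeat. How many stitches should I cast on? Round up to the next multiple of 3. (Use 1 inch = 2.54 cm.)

Cast on 60 stitches.

8 in = 8 × 2.54 = 20.32 cm.
29 / 10 = 2.9 sts/cm.
20.32 × 2.9 = 58.93 sts.
→ 60.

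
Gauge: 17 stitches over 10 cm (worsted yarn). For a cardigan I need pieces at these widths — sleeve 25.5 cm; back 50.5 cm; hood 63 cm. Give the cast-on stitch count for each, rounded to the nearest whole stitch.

sleeve 43; back 86; hood 107.

Rate = 17/10 = 1.7 sts per cm.
sleeve: 25.5 × 1.7 = 43.35 → 43.
back: 50.5 × 1.7 = 85.85 → 86.
hood: 63 × 1.7 = 107.10 → 107.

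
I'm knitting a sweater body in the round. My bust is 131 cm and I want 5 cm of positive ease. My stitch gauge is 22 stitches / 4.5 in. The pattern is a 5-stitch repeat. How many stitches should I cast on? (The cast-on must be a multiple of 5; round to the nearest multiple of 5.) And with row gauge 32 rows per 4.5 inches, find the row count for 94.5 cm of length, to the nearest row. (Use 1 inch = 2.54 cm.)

Finished = 131 + 5 = 136 cm.
136 cm × 1/2.54 = 53.54 inches.
22/4.5 = 4.889 sts per in; 53.54 × 4.889 = 261.77 sts.
Nearest multiple of 5 → 260.
94.5 cm = 37.20 inches; × 7.111 = 264.57 → 265 rows.

Cast on 260 stitches; work 265 rows.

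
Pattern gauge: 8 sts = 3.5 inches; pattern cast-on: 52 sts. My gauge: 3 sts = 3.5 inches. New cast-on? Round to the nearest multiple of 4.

CO 20 sts.

Scale factor = 3 / 8 = 0.375.
52 × 3 / 8 = 19.50 sts.
→ 20 sts.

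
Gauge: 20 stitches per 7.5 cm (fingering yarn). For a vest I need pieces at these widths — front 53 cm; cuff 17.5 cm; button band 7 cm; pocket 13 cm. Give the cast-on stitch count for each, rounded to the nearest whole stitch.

Rate = 20/7.5 = 2.667 sts per cm.
front: 53 × 2.667 = 141.33 → 141.
cuff: 17.5 × 2.667 = 46.67 → 47.
button band: 7 × 2.667 = 18.67 → 19.
pocket: 13 × 2.667 = 34.67 → 35.

front 141; cuff 47; button band 19; pocket 35.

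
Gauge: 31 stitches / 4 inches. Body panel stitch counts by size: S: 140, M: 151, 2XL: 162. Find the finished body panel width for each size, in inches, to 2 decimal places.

S 18.06 inches; M 19.48 inches; 2XL 20.90 inches.

31/4 = 7.75 sts per in.
S: 140 / 7.75 = 18.065 → 18.06 in.
M: 151 / 7.75 = 19.484 → 19.48 in.
2XL: 162 / 7.75 = 20.903 → 20.90 in.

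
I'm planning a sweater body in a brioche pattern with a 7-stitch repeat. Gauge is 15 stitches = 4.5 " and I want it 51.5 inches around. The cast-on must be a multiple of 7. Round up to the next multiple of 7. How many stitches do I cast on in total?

CO 175 sts.

15 / 4.5 = 3.333 sts per inch.
51.5 × 3.333 = 171.67 sts.
Next multiple of 7: 175.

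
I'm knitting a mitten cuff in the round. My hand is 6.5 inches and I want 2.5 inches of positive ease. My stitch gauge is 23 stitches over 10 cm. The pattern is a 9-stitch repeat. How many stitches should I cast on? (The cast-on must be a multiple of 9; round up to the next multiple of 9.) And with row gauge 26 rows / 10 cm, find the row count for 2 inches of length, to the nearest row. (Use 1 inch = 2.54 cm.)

Cast on 54 stitches; work 13 rows.

Finished = 6.5 + 2.5 = 9 inches.
9 inches × 2.54 = 22.86 cm.
23/10 = 2.3 sts per cm; 22.86 × 2.3 = 52.58 sts.
Next multiple of 9 → 54.
2 inches = 5.08 cm; × 2.6 = 13.21 → 13 rows.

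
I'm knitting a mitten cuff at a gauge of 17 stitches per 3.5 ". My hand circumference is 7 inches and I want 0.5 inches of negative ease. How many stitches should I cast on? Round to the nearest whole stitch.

Cast on 32 stitches.

Finished = 7 − 0.5 = 6.5 in.
17 / 3.5 = 4.857 sts per inch.
6.50 × 4.857 = 31.57 sts.
→ 32 sts.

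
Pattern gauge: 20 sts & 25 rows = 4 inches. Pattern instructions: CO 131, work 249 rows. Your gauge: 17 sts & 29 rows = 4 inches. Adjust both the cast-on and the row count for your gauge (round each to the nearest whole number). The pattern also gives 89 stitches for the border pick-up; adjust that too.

Stitches: 131 × 17/20 = 111.35 → 111.
Rows: 249 × 29/25 = 288.84 → 289.
border pick-up: 89 × 17/20 = 75.65 → 76.

Cast on 111 stitches; work 289 rows; border pick-up 76 stitches.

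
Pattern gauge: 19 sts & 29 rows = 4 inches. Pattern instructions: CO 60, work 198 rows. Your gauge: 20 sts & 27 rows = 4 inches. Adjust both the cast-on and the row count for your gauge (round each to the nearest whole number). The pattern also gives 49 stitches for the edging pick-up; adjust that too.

Cast on 63 stitches; work 184 rows; edging pick-up 52 stitches.

Stitches: 60 × 20/19 = 63.16 → 63.
Rows: 198 × 27/29 = 184.34 → 184.
edging pick-up: 49 × 20/19 = 51.58 → 52.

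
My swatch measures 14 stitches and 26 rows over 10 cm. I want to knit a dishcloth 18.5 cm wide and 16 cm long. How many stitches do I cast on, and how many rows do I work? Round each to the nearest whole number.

Stitch gauge = 14/10 = 1.4 sts/cm; 18.5 × 1.4 = 25.90 → 26 sts.
Row gauge = 26/10 = 2.6 rows/cm; 16 × 2.6 = 41.60 → 42 rows.

Cast on 26 stitches and work 42 rows.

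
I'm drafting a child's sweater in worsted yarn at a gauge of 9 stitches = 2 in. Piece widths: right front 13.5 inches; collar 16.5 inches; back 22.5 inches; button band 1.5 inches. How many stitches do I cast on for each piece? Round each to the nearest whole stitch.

right front 61; collar 74; back 101; button band 7.

Rate = 9/2 = 4.5 sts per in.
right front: 13.5 × 4.5 = 60.75 → 61.
collar: 16.5 × 4.5 = 74.25 → 74.
back: 22.5 × 4.5 = 101.25 → 101.
button band: 1.5 × 4.5 = 6.75 → 7.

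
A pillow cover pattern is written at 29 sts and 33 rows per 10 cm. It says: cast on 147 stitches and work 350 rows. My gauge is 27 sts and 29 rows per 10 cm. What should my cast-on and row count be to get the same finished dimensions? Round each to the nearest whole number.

Cast on 137 stitches; work 308 rows.

Stitches: 147 × 27/29 = 136.86 → 137.
Rows: 350 × 29/33 = 307.58 → 308.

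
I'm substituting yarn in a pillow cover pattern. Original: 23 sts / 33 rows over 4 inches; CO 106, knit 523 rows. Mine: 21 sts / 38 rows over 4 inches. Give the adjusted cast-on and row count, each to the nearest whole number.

Cast on 97 stitches; work 602 rows.

Stitches: 106 × 21/23 = 96.78 → 97.
Rows: 523 × 38/33 = 602.24 → 602.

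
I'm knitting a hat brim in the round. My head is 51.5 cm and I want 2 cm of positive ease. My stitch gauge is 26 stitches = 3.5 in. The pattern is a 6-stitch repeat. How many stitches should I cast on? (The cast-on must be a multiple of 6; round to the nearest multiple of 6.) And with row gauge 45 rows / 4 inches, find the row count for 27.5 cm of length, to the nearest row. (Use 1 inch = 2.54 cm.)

Finished = 51.5 + 2 = 53.5 cm.
53.5 cm × 1/2.54 = 21.06 inches.
26/3.5 = 7.429 sts per in; 21.06 × 7.429 = 156.47 sts.
Nearest multiple of 6 → 156.
27.5 cm = 10.83 inches; × 11.25 = 121.80 → 122 rows.

Cast on 156 stitches; work 122 rows.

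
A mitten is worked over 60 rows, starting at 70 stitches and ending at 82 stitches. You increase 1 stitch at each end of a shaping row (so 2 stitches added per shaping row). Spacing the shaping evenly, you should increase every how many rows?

Stitches to add: |82 − 70| = 12.
Shaping rows needed: 12 / 2 = 6.
60 rows / 6 = every 10 rows.

Increase every 10th row.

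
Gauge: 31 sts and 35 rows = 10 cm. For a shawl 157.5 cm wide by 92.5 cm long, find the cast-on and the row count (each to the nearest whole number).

Stitch gauge = 31/10 = 3.1 sts/cm; 157.5 × 3.1 = 488.25 → 488 sts.
Row gauge = 35/10 = 3.5 rows/cm; 92.5 × 3.5 = 323.75 → 324 rows.

Cast on 488 stitches and work 324 rows.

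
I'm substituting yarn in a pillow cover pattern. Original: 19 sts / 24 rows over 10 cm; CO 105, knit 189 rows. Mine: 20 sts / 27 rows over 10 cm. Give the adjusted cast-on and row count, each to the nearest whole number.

Stitches: 105 × 20/19 = 110.53 → 111.
Rows: 189 × 27/24 = 212.62 → 213.

Cast on 111 stitches; work 213 rows.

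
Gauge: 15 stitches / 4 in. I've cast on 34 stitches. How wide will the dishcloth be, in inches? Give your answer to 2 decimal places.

9.07 inches.

15 stitches / 4 inch = 3.75 stitches per inch.
34 / 3.75 = 9.067 inches.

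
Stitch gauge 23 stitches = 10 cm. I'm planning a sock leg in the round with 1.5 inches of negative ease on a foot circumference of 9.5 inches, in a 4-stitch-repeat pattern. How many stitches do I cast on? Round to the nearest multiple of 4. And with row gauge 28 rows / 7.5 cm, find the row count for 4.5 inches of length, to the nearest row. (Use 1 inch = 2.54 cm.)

Finished = 9.5 − 1.5 = 8 inches.
8 inches × 2.54 = 20.32 cm.
23/10 = 2.3 sts per cm; 20.32 × 2.3 = 46.74 sts.
Nearest multiple of 4 → 48.
4.5 inches = 11.43 cm; × 3.733 = 42.67 → 43 rows.

Cast on 48 stitches; work 43 rows.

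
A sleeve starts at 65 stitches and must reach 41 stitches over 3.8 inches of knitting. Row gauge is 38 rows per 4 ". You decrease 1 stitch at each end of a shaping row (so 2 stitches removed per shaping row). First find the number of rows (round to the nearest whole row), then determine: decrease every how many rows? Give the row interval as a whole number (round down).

Decrease every 3rd row.

Rows = 3.8 × 9.5 = 36.1 → 36 rows.
Stitches to remove: 24 → 12 shaping rows (at 2 st each).
36 / 12 = 3.00 → every 3 rows.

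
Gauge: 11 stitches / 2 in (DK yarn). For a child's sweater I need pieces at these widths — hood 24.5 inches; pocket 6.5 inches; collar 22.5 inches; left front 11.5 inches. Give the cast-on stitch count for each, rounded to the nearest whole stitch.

hood 135; pocket 36; collar 124; left front 63.

Rate = 11/2 = 5.5 sts per in.
hood: 24.5 × 5.5 = 134.75 → 135.
pocket: 6.5 × 5.5 = 35.75 → 36.
collar: 22.5 × 5.5 = 123.75 → 124.
left front: 11.5 × 5.5 = 63.25 → 63.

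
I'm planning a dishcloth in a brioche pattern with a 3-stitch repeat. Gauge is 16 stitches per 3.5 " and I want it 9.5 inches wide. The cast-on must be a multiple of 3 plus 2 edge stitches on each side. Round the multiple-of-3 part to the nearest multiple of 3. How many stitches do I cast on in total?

16 / 3.5 = 4.571 sts per inch.
9.5 × 4.571 = 43.43 sts.
Less 4 edge sts → 39.43 for the repeat.
Nearest multiple of 3: 39.
Add back 4 edge sts → 43.

Cast on 43 stitches.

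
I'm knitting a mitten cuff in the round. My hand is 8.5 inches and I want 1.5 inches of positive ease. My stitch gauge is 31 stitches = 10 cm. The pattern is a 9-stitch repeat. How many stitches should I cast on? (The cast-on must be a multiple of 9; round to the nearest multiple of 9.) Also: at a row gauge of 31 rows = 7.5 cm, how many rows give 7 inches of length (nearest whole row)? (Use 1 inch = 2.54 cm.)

Cast on 81 stitches; work 73 rows.

Finished = 8.5 + 1.5 = 10 inches.
10 inches × 2.54 = 25.40 cm.
31/10 = 3.1 sts per cm; 25.40 × 3.1 = 78.74 sts.
Nearest multiple of 9 → 81.
7 inches = 17.78 cm; × 4.133 = 73.49 → 73 rows.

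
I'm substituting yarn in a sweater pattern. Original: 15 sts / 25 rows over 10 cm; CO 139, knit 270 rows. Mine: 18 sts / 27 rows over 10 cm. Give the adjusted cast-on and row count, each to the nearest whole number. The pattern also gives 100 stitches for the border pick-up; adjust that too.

Cast on 167 stitches; work 292 rows; border pick-up 120 stitches.

Stitches: 139 × 18/15 = 166.80 → 167.
Rows: 270 × 27/25 = 291.60 → 292.
border pick-up: 100 × 18/15 = 120.00 → 120.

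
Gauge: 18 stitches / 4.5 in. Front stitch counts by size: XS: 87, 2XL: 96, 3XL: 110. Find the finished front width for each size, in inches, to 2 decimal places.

XS 21.75 inches; 2XL 24.00 inches; 3XL 27.50 inches.

18/4.5 = 4 sts per in.
XS: 87 / 4 = 21.750 → 21.75 in.
2XL: 96 / 4 = 24.000 → 24.00 in.
3XL: 110 / 4 = 27.500 → 27.50 in.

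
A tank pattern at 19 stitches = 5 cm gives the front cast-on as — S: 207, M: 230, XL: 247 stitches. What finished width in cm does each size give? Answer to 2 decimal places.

19/5 = 3.8 sts per cm.
S: 207 / 3.8 = 54.474 → 54.47 cm.
M: 230 / 3.8 = 60.526 → 60.53 cm.
XL: 247 / 3.8 = 65.000 → 65.00 cm.

S 54.47 cm; M 60.53 cm; XL 65.00 cm.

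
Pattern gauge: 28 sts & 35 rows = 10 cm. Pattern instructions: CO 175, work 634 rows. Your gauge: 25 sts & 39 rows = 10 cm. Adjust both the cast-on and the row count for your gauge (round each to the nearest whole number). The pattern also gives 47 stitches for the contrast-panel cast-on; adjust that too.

Cast on 156 stitches; work 706 rows; contrast-panel cast-on 42 stitches.

Stitches: 175 × 25/28 = 156.25 → 156.
Rows: 634 × 39/35 = 706.46 → 706.
contrast-panel cast-on: 47 × 25/28 = 41.96 → 42.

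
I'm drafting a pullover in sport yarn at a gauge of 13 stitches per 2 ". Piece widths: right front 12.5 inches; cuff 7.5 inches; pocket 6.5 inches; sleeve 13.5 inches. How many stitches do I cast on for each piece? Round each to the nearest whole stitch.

right front 81; cuff 49; pocket 42; sleeve 88.

Rate = 13/2 = 6.5 sts per in.
right front: 12.5 × 6.5 = 81.25 → 81.
cuff: 7.5 × 6.5 = 48.75 → 49.
pocket: 6.5 × 6.5 = 42.25 → 42.
sleeve: 13.5 × 6.5 = 87.75 → 88.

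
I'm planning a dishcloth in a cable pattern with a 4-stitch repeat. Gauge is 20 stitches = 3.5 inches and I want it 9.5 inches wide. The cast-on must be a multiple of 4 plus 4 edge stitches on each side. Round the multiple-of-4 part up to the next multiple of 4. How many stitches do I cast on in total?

Cast on 56 stitches.

20 / 3.5 = 5.714 sts per inch.
9.5 × 5.714 = 54.29 sts.
Less 8 edge sts → 46.29 for the repeat.
Next multiple of 4: 48.
Add back 8 edge sts → 56.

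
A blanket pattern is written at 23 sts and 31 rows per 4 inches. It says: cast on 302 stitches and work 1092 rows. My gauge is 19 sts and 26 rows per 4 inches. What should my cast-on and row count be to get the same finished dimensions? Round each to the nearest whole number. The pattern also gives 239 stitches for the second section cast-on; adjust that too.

Stitches: 302 × 19/23 = 249.48 → 249.
Rows: 1092 × 26/31 = 915.87 → 916.
second section cast-on: 239 × 19/23 = 197.43 → 197.

Cast on 249 stitches; work 916 rows; second section cast-on 197 stitches.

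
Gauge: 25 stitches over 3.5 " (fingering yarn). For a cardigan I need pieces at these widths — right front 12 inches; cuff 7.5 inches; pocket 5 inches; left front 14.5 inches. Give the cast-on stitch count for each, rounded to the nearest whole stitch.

Rate = 25/3.5 = 7.143 sts per in.
right front: 12 × 7.143 = 85.71 → 86.
cuff: 7.5 × 7.143 = 53.57 → 54.
pocket: 5 × 7.143 = 35.71 → 36.
left front: 14.5 × 7.143 = 103.57 → 104.

right front 86; cuff 54; pocket 36; left front 104.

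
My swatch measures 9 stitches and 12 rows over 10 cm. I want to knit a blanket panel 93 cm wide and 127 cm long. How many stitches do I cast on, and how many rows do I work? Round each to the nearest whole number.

Cast on 84 stitches and work 152 rows.

Stitch gauge = 9/10 = 0.9 sts/cm; 93 × 0.9 = 83.70 → 84 sts.
Row gauge = 12/10 = 1.2 rows/cm; 127 × 1.2 = 152.40 → 152 rows.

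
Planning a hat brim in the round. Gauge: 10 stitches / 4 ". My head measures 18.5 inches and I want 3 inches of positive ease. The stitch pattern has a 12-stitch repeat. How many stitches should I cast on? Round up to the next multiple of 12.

Cast on 60 stitches.

Finished = 18.5 + 3 = 21.5 inches.
10 / 4 = 2.5 sts/in.
21.5 × 2.5 = 53.75 sts.
Next multiple of 12: 60.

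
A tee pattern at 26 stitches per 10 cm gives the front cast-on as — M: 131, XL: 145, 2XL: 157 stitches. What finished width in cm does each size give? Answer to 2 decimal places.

M 50.38 cm; XL 55.77 cm; 2XL 60.38 cm.

26/10 = 2.6 sts per cm.
M: 131 / 2.6 = 50.385 → 50.38 cm.
XL: 145 / 2.6 = 55.769 → 55.77 cm.
2XL: 157 / 2.6 = 60.385 → 60.38 cm.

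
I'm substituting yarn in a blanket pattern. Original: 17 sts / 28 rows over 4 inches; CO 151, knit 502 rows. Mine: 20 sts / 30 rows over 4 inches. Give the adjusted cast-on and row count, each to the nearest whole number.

Cast on 178 stitches; work 538 rows.

Stitches: 151 × 20/17 = 177.65 → 178.
Rows: 502 × 30/28 = 537.86 → 538.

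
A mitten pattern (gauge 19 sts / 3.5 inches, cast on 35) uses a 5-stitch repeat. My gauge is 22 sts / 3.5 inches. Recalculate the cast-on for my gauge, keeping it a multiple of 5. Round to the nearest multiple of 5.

CO 40 sts.

35 × 22 / 19 = 40.53.
Nearest multiple of 5: 40.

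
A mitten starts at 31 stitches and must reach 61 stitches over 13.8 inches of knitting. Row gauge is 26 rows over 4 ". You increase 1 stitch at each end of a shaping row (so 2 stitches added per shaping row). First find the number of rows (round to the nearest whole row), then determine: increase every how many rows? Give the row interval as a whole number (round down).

Rows = 13.8 × 6.5 = 89.7 → 90 rows.
Stitches to add: 30 → 15 shaping rows (at 2 st each).
90 / 15 = 6.00 → every 6 rows.

Increase every 6th row.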